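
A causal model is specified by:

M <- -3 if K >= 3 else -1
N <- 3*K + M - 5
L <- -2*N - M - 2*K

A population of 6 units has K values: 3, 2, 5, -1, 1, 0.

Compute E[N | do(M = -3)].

The intervention sets M=-3 in all 6 units regardless of K. Recomputing N per unit gives 1, -2, 7, -11, -5, -8; average -3.

-3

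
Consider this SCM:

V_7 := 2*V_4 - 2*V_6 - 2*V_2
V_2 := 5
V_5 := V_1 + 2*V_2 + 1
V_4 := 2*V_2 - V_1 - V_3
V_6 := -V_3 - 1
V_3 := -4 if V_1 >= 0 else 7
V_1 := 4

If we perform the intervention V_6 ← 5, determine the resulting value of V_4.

10

do(V_6=5) replaces the equation V_6 := -V_3 - 1 with the constant V_6 = 5.
No directed path runs from V_6 to V_4, so V_4 keeps its natural value.
V_3 = -4 if V_1 >= 0 else 7  [with V_1=4]  = -4
V_4 = 2*V_2 - V_1 - V_3  [with V_2=5, V_1=4, V_3=-4]  = 10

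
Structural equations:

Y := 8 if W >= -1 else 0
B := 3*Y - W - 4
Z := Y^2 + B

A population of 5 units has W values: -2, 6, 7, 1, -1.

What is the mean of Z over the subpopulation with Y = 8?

80.75

Conditioning on Y=8 selects the 4 unit(s) with W ∈ {6, 7, 1, -1}. Their Z values: 78, 77, 83, 85. Mean = 80.75.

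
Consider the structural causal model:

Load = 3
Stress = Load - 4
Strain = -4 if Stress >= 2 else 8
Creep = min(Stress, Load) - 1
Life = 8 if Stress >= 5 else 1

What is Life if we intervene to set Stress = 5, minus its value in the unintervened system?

do(Stress=5) replaces the equation Stress = Load - 4 with the constant Stress = 5.
Life = 8 if Stress >= 5 else 1  [with Stress=5]  = 8
Without intervention: Stress = Load - 4  [with Load=3]  = -1; Life = 8 if Stress >= 5 else 1  [with Stress=-1]  = 1.
Change = 8 − 1 = 7.

7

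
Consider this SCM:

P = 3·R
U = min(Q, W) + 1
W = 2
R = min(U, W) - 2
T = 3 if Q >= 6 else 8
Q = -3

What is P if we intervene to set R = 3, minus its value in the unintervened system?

21

The intervention breaks the incoming arrows to R: R = min(U, W) - 2 no longer applies, and R = 3.
P = 3·R  [with R=3]  = 9
Without intervention: U = min(Q, W) + 1  [with Q=-3, W=2]  = -2; R = min(U, W) - 2  [with U=-2, W=2]  = -4; P = 3·R  [with R=-4]  = -12.
Change = 9 − (-12) = 21.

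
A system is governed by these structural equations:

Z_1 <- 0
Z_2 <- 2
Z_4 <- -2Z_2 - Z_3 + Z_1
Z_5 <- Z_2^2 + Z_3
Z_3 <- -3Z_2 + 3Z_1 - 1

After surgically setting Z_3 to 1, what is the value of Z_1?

Under do(Z_3=1), the mechanism Z_3 <- -3Z_2 + 3Z_1 - 1 is discarded; Z_3 is fixed at 1.
Z_1 is not downstream of the intervention, so its value is determined by the original equations.

0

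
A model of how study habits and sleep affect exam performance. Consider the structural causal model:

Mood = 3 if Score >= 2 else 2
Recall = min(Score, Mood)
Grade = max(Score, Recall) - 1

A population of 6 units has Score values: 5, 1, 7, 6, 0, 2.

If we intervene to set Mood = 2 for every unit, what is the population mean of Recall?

1.5

do(Mood=2) breaks Mood's dependence on Score. With Mood=2 fixed, Recall across the units is 2, 1, 2, 2, 0, 2, mean 1.5.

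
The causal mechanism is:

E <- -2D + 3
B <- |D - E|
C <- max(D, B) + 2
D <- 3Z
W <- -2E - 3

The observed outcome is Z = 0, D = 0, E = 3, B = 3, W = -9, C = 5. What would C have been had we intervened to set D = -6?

23

Under do(D=-6), the mechanism D <- 3Z is discarded; D is fixed at -6.
E = -2D + 3  [with D=-6]  = 15
B = |D - E|  [with D=-6, E=15]  = 21
C = max(D, B) + 2  [with D=-6, B=21]  = 23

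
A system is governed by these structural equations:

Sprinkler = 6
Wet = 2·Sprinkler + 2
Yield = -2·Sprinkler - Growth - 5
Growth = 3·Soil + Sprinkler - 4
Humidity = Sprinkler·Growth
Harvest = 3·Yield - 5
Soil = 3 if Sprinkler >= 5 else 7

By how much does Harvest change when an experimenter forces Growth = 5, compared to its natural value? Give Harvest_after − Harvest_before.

18

The intervention breaks the incoming arrows to Growth: Growth = 3·Soil + Sprinkler - 4 no longer applies, and Growth = 5.
Yield = -2·Sprinkler - Growth - 5  [with Sprinkler=6, Growth=5]  = -22
Harvest = 3·Yield - 5  [with Yield=-22]  = -71
Without intervention: Soil = 3 if Sprinkler >= 5 else 7  [with Sprinkler=6]  = 3; Growth = 3·Soil + Sprinkler - 4  [with Soil=3, Sprinkler=6]  = 11; Yield = -2·Sprinkler - Growth - 5  [with Sprinkler=6, Growth=11]  = -28; Harvest = 3·Yield - 5  [with Yield=-28]  = -89.
Change = -71 − (-89) = 18.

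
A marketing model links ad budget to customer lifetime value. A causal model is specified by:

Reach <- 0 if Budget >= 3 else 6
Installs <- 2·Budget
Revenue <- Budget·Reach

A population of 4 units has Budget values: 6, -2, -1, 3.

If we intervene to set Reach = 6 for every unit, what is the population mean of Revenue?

9

Every unit gets Reach=6 under the intervention. Revenue values become 36, -12, -6, 18; E[Revenue|do(Reach=6)] = 9.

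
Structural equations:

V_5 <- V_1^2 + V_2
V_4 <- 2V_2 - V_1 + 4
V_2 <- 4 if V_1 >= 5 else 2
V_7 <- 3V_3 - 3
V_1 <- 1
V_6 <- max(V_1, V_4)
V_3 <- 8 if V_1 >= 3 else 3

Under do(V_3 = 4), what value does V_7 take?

9

The intervention breaks the incoming arrows to V_3: V_3 <- 8 if V_1 >= 3 else 3 no longer applies, and V_3 = 4.
V_7 = 3V_3 - 3  [with V_3=4]  = 9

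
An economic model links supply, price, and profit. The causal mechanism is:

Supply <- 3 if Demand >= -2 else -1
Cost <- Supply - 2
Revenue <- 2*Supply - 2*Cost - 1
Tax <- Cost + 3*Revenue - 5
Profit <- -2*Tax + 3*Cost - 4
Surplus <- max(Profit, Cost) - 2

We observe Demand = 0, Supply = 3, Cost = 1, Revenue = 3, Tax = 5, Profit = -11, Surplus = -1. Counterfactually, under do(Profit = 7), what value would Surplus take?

Intervening sets Profit = 7 and removes its equation (Profit <- -2*Tax + 3*Cost - 4).
Supply = 3 if Demand >= -2 else -1  [with Demand=0]  = 3
Cost = Supply - 2  [with Supply=3]  = 1
Surplus = max(Profit, Cost) - 2  [with Profit=7, Cost=1]  = 5

5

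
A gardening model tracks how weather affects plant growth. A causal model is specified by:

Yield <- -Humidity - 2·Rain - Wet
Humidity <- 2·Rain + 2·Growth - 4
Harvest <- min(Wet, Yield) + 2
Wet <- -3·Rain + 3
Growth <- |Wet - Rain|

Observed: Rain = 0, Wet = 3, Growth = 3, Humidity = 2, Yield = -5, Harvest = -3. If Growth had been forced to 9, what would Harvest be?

The intervention breaks the incoming arrows to Growth: Growth <- |Wet - Rain| no longer applies, and Growth = 9.
Wet = -3·Rain + 3  [with Rain=0]  = 3
Humidity = 2·Rain + 2·Growth - 4  [with Rain=0, Growth=9]  = 14
Yield = -Humidity - 2·Rain - Wet  [with Humidity=14, Rain=0, Wet=3]  = -17
Harvest = min(Wet, Yield) + 2  [with Wet=3, Yield=-17]  = -15

-15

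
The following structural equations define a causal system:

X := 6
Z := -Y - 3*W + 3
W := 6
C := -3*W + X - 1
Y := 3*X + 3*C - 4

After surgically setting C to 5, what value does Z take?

-44

do(C=5) replaces the equation C := -3*W + X - 1 with the constant C = 5.
Y = 3*X + 3*C - 4  [with X=6, C=5]  = 29
Z = -Y - 3*W + 3  [with Y=29, W=6]  = -44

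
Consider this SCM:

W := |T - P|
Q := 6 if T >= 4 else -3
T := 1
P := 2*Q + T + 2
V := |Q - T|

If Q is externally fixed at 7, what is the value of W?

16

do(Q=7) replaces the equation Q := 6 if T >= 4 else -3 with the constant Q = 7.
P = 2*Q + T + 2  [with Q=7, T=1]  = 17
W = |T - P|  [with T=1, P=17]  = 16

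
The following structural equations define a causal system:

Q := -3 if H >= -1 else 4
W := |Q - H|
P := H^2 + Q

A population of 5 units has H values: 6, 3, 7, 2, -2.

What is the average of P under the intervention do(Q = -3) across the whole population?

17.4

Under do(Q=-3), Q's equation is replaced by Q=-3 for every unit. Per-unit P: 33, 6, 46, 1, 1. Mean = 17.4.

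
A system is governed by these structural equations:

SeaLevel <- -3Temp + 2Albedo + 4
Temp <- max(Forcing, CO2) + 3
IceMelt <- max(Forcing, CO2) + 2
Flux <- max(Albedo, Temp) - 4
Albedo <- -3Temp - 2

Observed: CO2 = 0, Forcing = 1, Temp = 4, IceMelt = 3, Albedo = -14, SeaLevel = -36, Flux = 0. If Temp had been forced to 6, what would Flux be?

2

The intervention breaks the incoming arrows to Temp: Temp <- max(Forcing, CO2) + 3 no longer applies, and Temp = 6.
Albedo = -3Temp - 2  [with Temp=6]  = -20
Flux = max(Albedo, Temp) - 4  [with Albedo=-20, Temp=6]  = 2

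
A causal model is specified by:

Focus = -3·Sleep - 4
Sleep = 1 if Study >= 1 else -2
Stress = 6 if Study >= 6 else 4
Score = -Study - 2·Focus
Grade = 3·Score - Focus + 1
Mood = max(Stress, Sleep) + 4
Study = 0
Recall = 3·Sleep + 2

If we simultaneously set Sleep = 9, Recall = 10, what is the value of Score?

Setting Sleep = 9, Recall = 10 by intervention discards those variables' equations.
Focus = -3·Sleep - 4  [with Sleep=9]  = -31
Score = -Study - 2·Focus  [with Study=0, Focus=-31]  = 62

62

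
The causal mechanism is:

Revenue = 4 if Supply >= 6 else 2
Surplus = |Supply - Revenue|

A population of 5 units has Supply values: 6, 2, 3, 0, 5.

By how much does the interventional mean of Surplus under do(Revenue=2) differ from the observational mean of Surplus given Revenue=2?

0.5

do(Revenue=2) breaks Revenue's dependence on Supply. With Revenue=2 fixed, Surplus across the units is 4, 0, 1, 2, 3, mean 2.
Conditioning on Revenue=2 selects the 4 unit(s) with Supply ∈ {2, 3, 0, 5}. Their Surplus values: 0, 1, 2, 3. Mean = 1.5.
Difference = 2 − 1.5 = 0.5.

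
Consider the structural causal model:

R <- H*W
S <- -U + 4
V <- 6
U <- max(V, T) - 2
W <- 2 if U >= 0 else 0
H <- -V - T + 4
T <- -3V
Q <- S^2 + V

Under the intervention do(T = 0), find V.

6

Under do(T=0), the mechanism T <- -3V is discarded; T is fixed at 0.
V is not downstream of the intervention, so its value is determined by the original equations.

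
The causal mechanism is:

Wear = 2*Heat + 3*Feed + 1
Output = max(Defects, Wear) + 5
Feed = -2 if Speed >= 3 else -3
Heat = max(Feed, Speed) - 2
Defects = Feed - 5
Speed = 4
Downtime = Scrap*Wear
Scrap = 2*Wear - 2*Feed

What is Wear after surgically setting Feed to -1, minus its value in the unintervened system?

Under do(Feed=-1), the mechanism Feed = -2 if Speed >= 3 else -3 is discarded; Feed is fixed at -1.
Heat = max(Feed, Speed) - 2  [with Feed=-1, Speed=4]  = 2
Wear = 2*Heat + 3*Feed + 1  [with Heat=2, Feed=-1]  = 2
Without intervention: Feed = -2 if Speed >= 3 else -3  [with Speed=4]  = -2; Heat = max(Feed, Speed) - 2  [with Feed=-2, Speed=4]  = 2; Wear = 2*Heat + 3*Feed + 1  [with Heat=2, Feed=-2]  = -1.
Change = 2 − (-1) = 3.

3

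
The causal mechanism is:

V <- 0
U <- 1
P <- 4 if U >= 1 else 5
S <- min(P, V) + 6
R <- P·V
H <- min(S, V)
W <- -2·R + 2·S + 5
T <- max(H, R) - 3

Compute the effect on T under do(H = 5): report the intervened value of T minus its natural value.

5

Intervening sets H = 5 and removes its equation (H <- min(S, V)).
P = 4 if U >= 1 else 5  [with U=1]  = 4
R = P·V  [with P=4, V=0]  = 0
T = max(H, R) - 3  [with H=5, R=0]  = 2
Without intervention: P = 4 if U >= 1 else 5  [with U=1]  = 4; S = min(P, V) + 6  [with P=4, V=0]  = 6; R = P·V  [with P=4, V=0]  = 0; H = min(S, V)  [with S=6, V=0]  = 0; T = max(H, R) - 3  [with H=0, R=0]  = -3.
Change = 2 − (-3) = 5.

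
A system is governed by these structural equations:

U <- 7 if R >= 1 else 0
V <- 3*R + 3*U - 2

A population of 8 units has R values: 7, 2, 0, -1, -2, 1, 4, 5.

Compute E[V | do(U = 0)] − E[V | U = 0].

The intervention sets U=0 in all 8 units regardless of R. Recomputing V per unit gives 19, 4, -2, -5, -8, 1, 10, 13; average 4.
Observing U=0 restricts to units where U's equation naturally yields 0: R ∈ {0, -1, -2}. In that subpopulation V = -2, -5, -8, mean -5.
Difference = 4 − (-5) = 9.

9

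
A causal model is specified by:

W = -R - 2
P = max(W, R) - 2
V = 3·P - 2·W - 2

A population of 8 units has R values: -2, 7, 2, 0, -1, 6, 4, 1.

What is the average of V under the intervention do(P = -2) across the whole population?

do(P=-2) breaks P's dependence on R. With P=-2 fixed, V across the units is -8, 10, 0, -4, -6, 8, 4, -2, mean 0.25.

0.25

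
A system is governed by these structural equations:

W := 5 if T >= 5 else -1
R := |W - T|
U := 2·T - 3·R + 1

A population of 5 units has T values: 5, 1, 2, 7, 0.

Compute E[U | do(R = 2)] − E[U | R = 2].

do(R=2) breaks R's dependence on T. With R=2 fixed, U across the units is 5, -3, -1, 9, -5, mean 1.
Conditioning on R=2 selects the 2 unit(s) with T ∈ {1, 7}. Their U values: -3, 9. Mean = 3.
Difference = 1 − 3 = -2.

-2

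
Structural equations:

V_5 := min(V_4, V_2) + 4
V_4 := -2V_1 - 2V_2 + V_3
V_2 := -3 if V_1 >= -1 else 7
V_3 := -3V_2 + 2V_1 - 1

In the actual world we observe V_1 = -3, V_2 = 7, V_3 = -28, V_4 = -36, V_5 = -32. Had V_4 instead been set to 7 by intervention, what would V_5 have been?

11

Intervening sets V_4 = 7 and removes its equation (V_4 := -2V_1 - 2V_2 + V_3).
V_2 = -3 if V_1 >= -1 else 7  [with V_1=-3]  = 7
V_5 = min(V_4, V_2) + 4  [with V_4=7, V_2=7]  = 11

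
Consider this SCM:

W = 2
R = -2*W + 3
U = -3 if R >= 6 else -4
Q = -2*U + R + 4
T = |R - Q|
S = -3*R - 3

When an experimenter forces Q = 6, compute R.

The intervention breaks the incoming arrows to Q: Q = -2*U + R + 4 no longer applies, and Q = 6.
Since R is not a descendant of the intervened variable, it is unaffected.
R = -2*W + 3  [with W=2]  = -1

-1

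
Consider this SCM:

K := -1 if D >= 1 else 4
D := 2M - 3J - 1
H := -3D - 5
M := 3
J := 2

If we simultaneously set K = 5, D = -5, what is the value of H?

The joint intervention fixes K = 5, D = -5, removing each variable's own equation.
H = -3D - 5  [with D=-5]  = 10

10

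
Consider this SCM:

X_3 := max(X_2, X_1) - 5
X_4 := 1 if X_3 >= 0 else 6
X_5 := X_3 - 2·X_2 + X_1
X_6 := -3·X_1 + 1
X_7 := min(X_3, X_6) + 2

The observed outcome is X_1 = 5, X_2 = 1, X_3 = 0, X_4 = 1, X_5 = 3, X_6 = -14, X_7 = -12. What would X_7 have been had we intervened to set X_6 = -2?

0

Intervening sets X_6 = -2 and removes its equation (X_6 := -3·X_1 + 1).
X_3 = max(X_2, X_1) - 5  [with X_2=1, X_1=5]  = 0
X_7 = min(X_3, X_6) + 2  [with X_3=0, X_6=-2]  = 0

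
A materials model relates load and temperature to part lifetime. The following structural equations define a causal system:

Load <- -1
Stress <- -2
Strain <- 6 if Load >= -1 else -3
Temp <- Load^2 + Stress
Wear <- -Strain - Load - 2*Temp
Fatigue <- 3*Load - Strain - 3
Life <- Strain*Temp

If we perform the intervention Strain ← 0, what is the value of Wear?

3

do(Strain=0) replaces the equation Strain <- 6 if Load >= -1 else -3 with the constant Strain = 0.
Temp = Load^2 + Stress  [with Load=-1, Stress=-2]  = -1
Wear = -Strain - Load - 2*Temp  [with Strain=0, Load=-1, Temp=-1]  = 3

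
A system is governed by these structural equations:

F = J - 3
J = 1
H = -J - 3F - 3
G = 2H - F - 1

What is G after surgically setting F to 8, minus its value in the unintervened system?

-70

Under do(F=8), the mechanism F = J - 3 is discarded; F is fixed at 8.
H = -J - 3F - 3  [with J=1, F=8]  = -28
G = 2H - F - 1  [with H=-28, F=8]  = -65
Without intervention: F = J - 3  [with J=1]  = -2; H = -J - 3F - 3  [with J=1, F=-2]  = 2; G = 2H - F - 1  [with H=2, F=-2]  = 5.
Change = -65 − 5 = -70.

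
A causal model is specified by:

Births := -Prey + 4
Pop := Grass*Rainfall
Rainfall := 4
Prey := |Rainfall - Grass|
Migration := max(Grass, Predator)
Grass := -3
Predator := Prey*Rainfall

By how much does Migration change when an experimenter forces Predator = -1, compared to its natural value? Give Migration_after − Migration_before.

-29

Under do(Predator=-1), the mechanism Predator := Prey*Rainfall is discarded; Predator is fixed at -1.
Migration = max(Grass, Predator)  [with Grass=-3, Predator=-1]  = -1
Without intervention: Prey = |Rainfall - Grass|  [with Rainfall=4, Grass=-3]  = 7; Predator = Prey*Rainfall  [with Prey=7, Rainfall=4]  = 28; Migration = max(Grass, Predator)  [with Grass=-3, Predator=28]  = 28.
Change = -1 − 28 = -29.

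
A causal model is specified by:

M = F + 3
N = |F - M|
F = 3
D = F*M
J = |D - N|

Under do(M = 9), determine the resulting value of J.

do(M=9) replaces the equation M = F + 3 with the constant M = 9.
N = |F - M|  [with F=3, M=9]  = 6
D = F*M  [with F=3, M=9]  = 27
J = |D - N|  [with D=27, N=6]  = 21

21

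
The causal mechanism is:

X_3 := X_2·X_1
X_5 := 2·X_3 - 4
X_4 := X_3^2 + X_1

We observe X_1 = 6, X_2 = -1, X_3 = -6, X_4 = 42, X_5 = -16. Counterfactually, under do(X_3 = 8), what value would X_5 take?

do(X_3=8) replaces the equation X_3 := X_2·X_1 with the constant X_3 = 8.
X_5 = 2·X_3 - 4  [with X_3=8]  = 12

12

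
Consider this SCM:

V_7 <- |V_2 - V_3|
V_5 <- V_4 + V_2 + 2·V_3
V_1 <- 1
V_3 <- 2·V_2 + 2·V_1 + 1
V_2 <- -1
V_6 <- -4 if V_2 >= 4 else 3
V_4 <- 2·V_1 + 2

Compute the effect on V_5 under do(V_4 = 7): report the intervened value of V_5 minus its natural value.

Intervening sets V_4 = 7 and removes its equation (V_4 <- 2·V_1 + 2).
V_3 = 2·V_2 + 2·V_1 + 1  [with V_2=-1, V_1=1]  = 1
V_5 = V_4 + V_2 + 2·V_3  [with V_4=7, V_2=-1, V_3=1]  = 8
Without intervention: V_3 = 2·V_2 + 2·V_1 + 1  [with V_2=-1, V_1=1]  = 1; V_4 = 2·V_1 + 2  [with V_1=1]  = 4; V_5 = V_4 + V_2 + 2·V_3  [with V_4=4, V_2=-1, V_3=1]  = 5.
Change = 8 − 5 = 3.

3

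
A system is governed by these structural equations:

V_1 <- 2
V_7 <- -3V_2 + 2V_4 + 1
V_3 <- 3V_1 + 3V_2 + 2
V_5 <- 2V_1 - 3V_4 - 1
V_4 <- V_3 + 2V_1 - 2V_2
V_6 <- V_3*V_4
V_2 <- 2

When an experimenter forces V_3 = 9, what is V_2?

2

Under do(V_3=9), the mechanism V_3 <- 3V_1 + 3V_2 + 2 is discarded; V_3 is fixed at 9.
Since V_2 is not a descendant of the intervened variable, it is unaffected.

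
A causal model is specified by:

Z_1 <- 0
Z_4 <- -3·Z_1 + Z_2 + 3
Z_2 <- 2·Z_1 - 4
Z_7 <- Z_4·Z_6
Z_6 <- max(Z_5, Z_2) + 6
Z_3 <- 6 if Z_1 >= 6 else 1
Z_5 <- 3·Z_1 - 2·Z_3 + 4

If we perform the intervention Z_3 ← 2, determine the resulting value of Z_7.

The intervention breaks the incoming arrows to Z_3: Z_3 <- 6 if Z_1 >= 6 else 1 no longer applies, and Z_3 = 2.
Z_2 = 2·Z_1 - 4  [with Z_1=0]  = -4
Z_4 = -3·Z_1 + Z_2 + 3  [with Z_1=0, Z_2=-4]  = -1
Z_5 = 3·Z_1 - 2·Z_3 + 4  [with Z_1=0, Z_3=2]  = 0
Z_6 = max(Z_5, Z_2) + 6  [with Z_5=0, Z_2=-4]  = 6
Z_7 = Z_4·Z_6  [with Z_4=-1, Z_6=6]  = -6

-6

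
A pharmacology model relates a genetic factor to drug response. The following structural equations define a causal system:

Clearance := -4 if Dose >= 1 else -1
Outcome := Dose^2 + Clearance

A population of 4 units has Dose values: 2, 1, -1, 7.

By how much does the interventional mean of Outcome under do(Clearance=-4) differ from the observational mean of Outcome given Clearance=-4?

do(Clearance=-4) breaks Clearance's dependence on Dose. With Clearance=-4 fixed, Outcome across the units is 0, -3, -3, 45, mean 9.75.
Conditioning on Clearance=-4 selects the 3 unit(s) with Dose ∈ {2, 1, 7}. Their Outcome values: 0, -3, 45. Mean = 14.
Difference = 9.75 − 14 = -4.25.

-4.25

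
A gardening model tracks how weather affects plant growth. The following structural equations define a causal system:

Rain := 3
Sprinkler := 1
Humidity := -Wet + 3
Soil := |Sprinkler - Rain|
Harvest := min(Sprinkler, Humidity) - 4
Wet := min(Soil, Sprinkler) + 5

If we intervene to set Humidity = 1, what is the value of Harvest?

The intervention breaks the incoming arrows to Humidity: Humidity := -Wet + 3 no longer applies, and Humidity = 1.
Harvest = min(Sprinkler, Humidity) - 4  [with Sprinkler=1, Humidity=1]  = -3

-3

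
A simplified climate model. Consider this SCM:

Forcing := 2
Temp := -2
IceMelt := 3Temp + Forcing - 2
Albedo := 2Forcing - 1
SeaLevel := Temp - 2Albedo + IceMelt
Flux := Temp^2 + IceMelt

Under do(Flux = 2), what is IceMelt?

-6

do(Flux=2) replaces the equation Flux := Temp^2 + IceMelt with the constant Flux = 2.
IceMelt is not downstream of the intervention, so its value is determined by the original equations.
IceMelt = 3Temp + Forcing - 2  [with Temp=-2, Forcing=2]  = -6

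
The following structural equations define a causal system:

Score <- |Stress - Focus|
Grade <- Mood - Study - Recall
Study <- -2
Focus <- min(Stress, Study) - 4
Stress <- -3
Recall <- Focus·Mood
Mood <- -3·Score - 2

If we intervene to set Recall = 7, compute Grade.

Intervening sets Recall = 7 and removes its equation (Recall <- Focus·Mood).
Focus = min(Stress, Study) - 4  [with Stress=-3, Study=-2]  = -7
Score = |Stress - Focus|  [with Stress=-3, Focus=-7]  = 4
Mood = -3·Score - 2  [with Score=4]  = -14
Grade = Mood - Study - Recall  [with Mood=-14, Study=-2, Recall=7]  = -19

-19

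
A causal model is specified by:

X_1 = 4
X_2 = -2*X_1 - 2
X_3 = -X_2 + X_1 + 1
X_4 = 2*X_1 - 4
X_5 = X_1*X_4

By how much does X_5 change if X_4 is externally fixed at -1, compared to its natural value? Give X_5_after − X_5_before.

-20

Intervening sets X_4 = -1 and removes its equation (X_4 = 2*X_1 - 4).
X_5 = X_1*X_4  [with X_1=4, X_4=-1]  = -4
Without intervention: X_4 = 2*X_1 - 4  [with X_1=4]  = 4; X_5 = X_1*X_4  [with X_1=4, X_4=4]  = 16.
Change = -4 − 16 = -20.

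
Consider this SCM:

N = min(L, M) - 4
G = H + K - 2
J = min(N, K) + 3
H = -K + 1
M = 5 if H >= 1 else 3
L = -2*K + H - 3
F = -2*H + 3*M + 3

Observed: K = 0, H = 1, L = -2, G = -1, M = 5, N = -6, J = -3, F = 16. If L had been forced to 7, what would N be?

1

The intervention breaks the incoming arrows to L: L = -2*K + H - 3 no longer applies, and L = 7.
H = -K + 1  [with K=0]  = 1
M = 5 if H >= 1 else 3  [with H=1]  = 5
N = min(L, M) - 4  [with L=7, M=5]  = 1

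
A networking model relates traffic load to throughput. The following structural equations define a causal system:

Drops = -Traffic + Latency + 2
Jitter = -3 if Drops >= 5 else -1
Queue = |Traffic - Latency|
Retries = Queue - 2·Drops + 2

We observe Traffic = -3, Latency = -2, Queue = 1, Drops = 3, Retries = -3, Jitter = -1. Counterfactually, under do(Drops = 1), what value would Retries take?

Intervening sets Drops = 1 and removes its equation (Drops = -Traffic + Latency + 2).
Queue = |Traffic - Latency|  [with Traffic=-3, Latency=-2]  = 1
Retries = Queue - 2·Drops + 2  [with Queue=1, Drops=1]  = 1

1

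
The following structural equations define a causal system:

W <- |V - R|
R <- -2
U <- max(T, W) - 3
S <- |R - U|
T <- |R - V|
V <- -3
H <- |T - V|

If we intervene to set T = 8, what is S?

7

The intervention breaks the incoming arrows to T: T <- |R - V| no longer applies, and T = 8.
W = |V - R|  [with V=-3, R=-2]  = 1
U = max(T, W) - 3  [with T=8, W=1]  = 5
S = |R - U|  [with R=-2, U=5]  = 7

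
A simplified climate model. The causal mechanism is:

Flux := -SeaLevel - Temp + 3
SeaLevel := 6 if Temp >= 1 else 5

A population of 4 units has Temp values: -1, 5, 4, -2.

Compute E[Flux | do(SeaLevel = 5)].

Every unit gets SeaLevel=5 under the intervention. Flux values become -1, -7, -6, 0; E[Flux|do(SeaLevel=5)] = -3.5.

-3.5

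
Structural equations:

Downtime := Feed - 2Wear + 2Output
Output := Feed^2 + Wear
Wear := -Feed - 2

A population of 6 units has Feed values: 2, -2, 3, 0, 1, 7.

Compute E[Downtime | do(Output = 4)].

17.5

do(Output=4) breaks Output's dependence on Feed. With Output=4 fixed, Downtime across the units is 18, 6, 21, 12, 15, 33, mean 17.5.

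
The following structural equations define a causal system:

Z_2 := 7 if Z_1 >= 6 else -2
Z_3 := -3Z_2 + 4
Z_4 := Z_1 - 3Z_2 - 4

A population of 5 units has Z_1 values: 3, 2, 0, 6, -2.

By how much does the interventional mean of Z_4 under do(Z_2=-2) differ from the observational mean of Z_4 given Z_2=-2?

1.05

The intervention sets Z_2=-2 in all 5 units regardless of Z_1. Recomputing Z_4 per unit gives 5, 4, 2, 8, 0; average 3.8.
Observing Z_2=-2 restricts to units where Z_2's equation naturally yields -2: Z_1 ∈ {3, 2, 0, -2}. In that subpopulation Z_4 = 5, 4, 2, 0, mean 2.75.
Difference = 3.8 − 2.75 = 1.05.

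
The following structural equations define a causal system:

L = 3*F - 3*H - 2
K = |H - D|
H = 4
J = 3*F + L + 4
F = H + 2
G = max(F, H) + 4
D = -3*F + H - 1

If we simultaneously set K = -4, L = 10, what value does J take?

32

Under do(K = -4, L = 10), each intervened variable's structural equation is replaced by its fixed value.
F = H + 2  [with H=4]  = 6
J = 3*F + L + 4  [with F=6, L=10]  = 32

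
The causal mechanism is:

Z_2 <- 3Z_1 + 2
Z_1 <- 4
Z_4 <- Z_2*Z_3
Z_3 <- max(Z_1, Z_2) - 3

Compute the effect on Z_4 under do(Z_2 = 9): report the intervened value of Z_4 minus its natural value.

Under do(Z_2=9), the mechanism Z_2 <- 3Z_1 + 2 is discarded; Z_2 is fixed at 9.
Z_3 = max(Z_1, Z_2) - 3  [with Z_1=4, Z_2=9]  = 6
Z_4 = Z_2*Z_3  [with Z_2=9, Z_3=6]  = 54
Without intervention: Z_2 = 3Z_1 + 2  [with Z_1=4]  = 14; Z_3 = max(Z_1, Z_2) - 3  [with Z_1=4, Z_2=14]  = 11; Z_4 = Z_2*Z_3  [with Z_2=14, Z_3=11]  = 154.
Change = 54 − 154 = -100.

-100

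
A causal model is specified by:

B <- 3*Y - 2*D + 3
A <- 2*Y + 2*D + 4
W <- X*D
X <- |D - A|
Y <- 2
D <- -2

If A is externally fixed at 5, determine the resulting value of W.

do(A=5) replaces the equation A <- 2*Y + 2*D + 4 with the constant A = 5.
X = |D - A|  [with D=-2, A=5]  = 7
W = X*D  [with X=7, D=-2]  = -14

-14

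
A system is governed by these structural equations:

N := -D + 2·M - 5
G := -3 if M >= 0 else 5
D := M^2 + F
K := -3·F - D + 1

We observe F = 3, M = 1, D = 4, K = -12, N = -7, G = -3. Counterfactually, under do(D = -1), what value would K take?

-7

The intervention breaks the incoming arrows to D: D := M^2 + F no longer applies, and D = -1.
K = -3·F - D + 1  [with F=3, D=-1]  = -7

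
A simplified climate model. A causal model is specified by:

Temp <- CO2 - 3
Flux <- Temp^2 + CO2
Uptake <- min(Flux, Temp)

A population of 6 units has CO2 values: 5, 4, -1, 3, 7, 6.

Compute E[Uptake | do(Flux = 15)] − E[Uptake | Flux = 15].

1.5

The intervention sets Flux=15 in all 6 units regardless of CO2. Recomputing Uptake per unit gives 2, 1, -4, 0, 4, 3; average 1.
Conditioning on Flux=15 selects the 2 unit(s) with CO2 ∈ {-1, 6}. Their Uptake values: -4, 3. Mean = -0.5.
Difference = 1 − (-0.5) = 1.5.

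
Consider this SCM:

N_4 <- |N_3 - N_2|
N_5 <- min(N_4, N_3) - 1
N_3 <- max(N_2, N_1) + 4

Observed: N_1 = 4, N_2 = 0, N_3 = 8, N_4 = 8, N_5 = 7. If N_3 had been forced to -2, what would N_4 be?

The intervention breaks the incoming arrows to N_3: N_3 <- max(N_2, N_1) + 4 no longer applies, and N_3 = -2.
N_4 = |N_3 - N_2|  [with N_3=-2, N_2=0]  = 2

2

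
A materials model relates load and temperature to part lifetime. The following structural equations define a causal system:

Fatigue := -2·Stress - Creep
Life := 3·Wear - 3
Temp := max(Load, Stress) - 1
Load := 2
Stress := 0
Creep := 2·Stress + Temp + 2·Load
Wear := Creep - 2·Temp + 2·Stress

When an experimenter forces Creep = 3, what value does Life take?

0

The intervention breaks the incoming arrows to Creep: Creep := 2·Stress + Temp + 2·Load no longer applies, and Creep = 3.
Temp = max(Load, Stress) - 1  [with Load=2, Stress=0]  = 1
Wear = Creep - 2·Temp + 2·Stress  [with Creep=3, Temp=1, Stress=0]  = 1
Life = 3·Wear - 3  [with Wear=1]  = 0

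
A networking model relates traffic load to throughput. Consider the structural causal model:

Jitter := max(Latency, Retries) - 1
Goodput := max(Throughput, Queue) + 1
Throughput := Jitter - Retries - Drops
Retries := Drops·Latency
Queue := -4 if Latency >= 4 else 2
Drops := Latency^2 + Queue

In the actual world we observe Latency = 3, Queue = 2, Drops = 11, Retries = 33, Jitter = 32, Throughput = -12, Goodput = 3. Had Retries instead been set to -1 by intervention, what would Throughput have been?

Under do(Retries=-1), the mechanism Retries := Drops·Latency is discarded; Retries is fixed at -1.
Queue = -4 if Latency >= 4 else 2  [with Latency=3]  = 2
Drops = Latency^2 + Queue  [with Latency=3, Queue=2]  = 11
Jitter = max(Latency, Retries) - 1  [with Latency=3, Retries=-1]  = 2
Throughput = Jitter - Retries - Drops  [with Jitter=2, Retries=-1, Drops=11]  = -8

-8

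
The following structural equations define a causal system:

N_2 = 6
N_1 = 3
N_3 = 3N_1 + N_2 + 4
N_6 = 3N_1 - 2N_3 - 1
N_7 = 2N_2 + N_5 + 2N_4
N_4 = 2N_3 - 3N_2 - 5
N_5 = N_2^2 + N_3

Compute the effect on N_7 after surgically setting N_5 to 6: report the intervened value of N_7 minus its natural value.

-49

Under do(N_5=6), the mechanism N_5 = N_2^2 + N_3 is discarded; N_5 is fixed at 6.
N_3 = 3N_1 + N_2 + 4  [with N_1=3, N_2=6]  = 19
N_4 = 2N_3 - 3N_2 - 5  [with N_3=19, N_2=6]  = 15
N_7 = 2N_2 + N_5 + 2N_4  [with N_2=6, N_5=6, N_4=15]  = 48
Without intervention: N_3 = 3N_1 + N_2 + 4  [with N_1=3, N_2=6]  = 19; N_4 = 2N_3 - 3N_2 - 5  [with N_3=19, N_2=6]  = 15; N_5 = N_2^2 + N_3  [with N_2=6, N_3=19]  = 55; N_7 = 2N_2 + N_5 + 2N_4  [with N_2=6, N_5=55, N_4=15]  = 97.
Change = 48 − 97 = -49.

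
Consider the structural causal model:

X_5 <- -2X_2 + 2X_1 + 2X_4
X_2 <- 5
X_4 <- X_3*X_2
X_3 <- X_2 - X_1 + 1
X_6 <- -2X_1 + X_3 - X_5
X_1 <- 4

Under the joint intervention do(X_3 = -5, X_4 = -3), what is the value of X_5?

Setting X_3 = -5, X_4 = -3 by intervention discards those variables' equations.
X_5 = -2X_2 + 2X_1 + 2X_4  [with X_2=5, X_1=4, X_4=-3]  = -8

-8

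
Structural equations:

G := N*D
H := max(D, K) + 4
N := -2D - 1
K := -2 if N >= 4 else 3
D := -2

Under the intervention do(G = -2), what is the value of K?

3

The intervention breaks the incoming arrows to G: G := N*D no longer applies, and G = -2.
K is not downstream of the intervention, so its value is determined by the original equations.
N = -2D - 1  [with D=-2]  = 3
K = -2 if N >= 4 else 3  [with N=3]  = 3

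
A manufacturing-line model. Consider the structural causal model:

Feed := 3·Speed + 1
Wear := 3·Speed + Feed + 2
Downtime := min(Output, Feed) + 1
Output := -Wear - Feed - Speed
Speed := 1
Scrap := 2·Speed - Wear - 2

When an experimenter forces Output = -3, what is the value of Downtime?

-2

The intervention breaks the incoming arrows to Output: Output := -Wear - Feed - Speed no longer applies, and Output = -3.
Feed = 3·Speed + 1  [with Speed=1]  = 4
Downtime = min(Output, Feed) + 1  [with Output=-3, Feed=4]  = -2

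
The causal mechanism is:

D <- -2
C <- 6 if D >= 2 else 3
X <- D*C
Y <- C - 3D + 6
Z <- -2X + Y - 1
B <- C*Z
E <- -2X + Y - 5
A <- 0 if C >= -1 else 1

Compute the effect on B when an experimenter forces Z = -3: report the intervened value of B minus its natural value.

-87

The intervention breaks the incoming arrows to Z: Z <- -2X + Y - 1 no longer applies, and Z = -3.
C = 6 if D >= 2 else 3  [with D=-2]  = 3
B = C*Z  [with C=3, Z=-3]  = -9
Without intervention: C = 6 if D >= 2 else 3  [with D=-2]  = 3; X = D*C  [with D=-2, C=3]  = -6; Y = C - 3D + 6  [with C=3, D=-2]  = 15; Z = -2X + Y - 1  [with X=-6, Y=15]  = 26; B = C*Z  [with C=3, Z=26]  = 78.
Change = -9 − 78 = -87.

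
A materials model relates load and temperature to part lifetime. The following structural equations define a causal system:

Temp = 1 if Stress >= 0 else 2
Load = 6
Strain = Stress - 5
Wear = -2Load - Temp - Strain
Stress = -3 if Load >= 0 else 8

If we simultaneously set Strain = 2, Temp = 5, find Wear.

Setting Strain = 2, Temp = 5 by intervention discards those variables' equations.
Wear = -2Load - Temp - Strain  [with Load=6, Temp=5, Strain=2]  = -19

-19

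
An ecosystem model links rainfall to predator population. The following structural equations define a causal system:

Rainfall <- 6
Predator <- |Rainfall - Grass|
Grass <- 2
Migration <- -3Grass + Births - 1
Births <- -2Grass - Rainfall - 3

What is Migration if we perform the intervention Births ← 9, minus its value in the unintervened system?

Intervening sets Births = 9 and removes its equation (Births <- -2Grass - Rainfall - 3).
Migration = -3Grass + Births - 1  [with Grass=2, Births=9]  = 2
Without intervention: Births = -2Grass - Rainfall - 3  [with Grass=2, Rainfall=6]  = -13; Migration = -3Grass + Births - 1  [with Grass=2, Births=-13]  = -20.
Change = 2 − (-20) = 22.

22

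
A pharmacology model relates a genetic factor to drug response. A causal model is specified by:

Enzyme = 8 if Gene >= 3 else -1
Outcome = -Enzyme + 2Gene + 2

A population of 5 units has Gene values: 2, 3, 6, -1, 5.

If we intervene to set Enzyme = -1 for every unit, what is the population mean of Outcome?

do(Enzyme=-1) breaks Enzyme's dependence on Gene. With Enzyme=-1 fixed, Outcome across the units is 7, 9, 15, 1, 13, mean 9.

9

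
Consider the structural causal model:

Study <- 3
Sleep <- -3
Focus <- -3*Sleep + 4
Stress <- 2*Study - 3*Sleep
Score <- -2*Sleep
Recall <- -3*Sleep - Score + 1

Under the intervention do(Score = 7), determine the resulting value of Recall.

The intervention breaks the incoming arrows to Score: Score <- -2*Sleep no longer applies, and Score = 7.
Recall = -3*Sleep - Score + 1  [with Sleep=-3, Score=7]  = 3

3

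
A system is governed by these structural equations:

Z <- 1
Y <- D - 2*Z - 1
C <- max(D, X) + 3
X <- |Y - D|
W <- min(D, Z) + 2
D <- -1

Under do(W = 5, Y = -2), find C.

4

Setting W = 5, Y = -2 by intervention discards those variables' equations.
X = |Y - D|  [with Y=-2, D=-1]  = 1
C = max(D, X) + 3  [with D=-1, X=1]  = 4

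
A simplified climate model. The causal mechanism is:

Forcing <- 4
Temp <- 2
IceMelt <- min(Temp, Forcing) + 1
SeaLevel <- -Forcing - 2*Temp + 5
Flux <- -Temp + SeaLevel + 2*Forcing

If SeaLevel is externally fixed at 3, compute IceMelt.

Under do(SeaLevel=3), the mechanism SeaLevel <- -Forcing - 2*Temp + 5 is discarded; SeaLevel is fixed at 3.
Since IceMelt is not a descendant of the intervened variable, it is unaffected.
IceMelt = min(Temp, Forcing) + 1  [with Temp=2, Forcing=4]  = 3

3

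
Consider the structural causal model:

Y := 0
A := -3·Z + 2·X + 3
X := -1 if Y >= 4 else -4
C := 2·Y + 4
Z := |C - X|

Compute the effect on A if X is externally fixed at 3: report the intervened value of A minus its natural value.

35

do(X=3) replaces the equation X := -1 if Y >= 4 else -4 with the constant X = 3.
C = 2·Y + 4  [with Y=0]  = 4
Z = |C - X|  [with C=4, X=3]  = 1
A = -3·Z + 2·X + 3  [with Z=1, X=3]  = 6
Without intervention: X = -1 if Y >= 4 else -4  [with Y=0]  = -4; C = 2·Y + 4  [with Y=0]  = 4; Z = |C - X|  [with C=4, X=-4]  = 8; A = -3·Z + 2·X + 3  [with Z=8, X=-4]  = -29.
Change = 6 − (-29) = 35.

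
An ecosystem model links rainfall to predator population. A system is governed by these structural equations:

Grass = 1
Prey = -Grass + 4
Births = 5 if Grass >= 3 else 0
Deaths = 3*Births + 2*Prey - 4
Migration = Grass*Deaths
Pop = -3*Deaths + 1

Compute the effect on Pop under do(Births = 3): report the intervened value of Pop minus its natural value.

-27

The intervention breaks the incoming arrows to Births: Births = 5 if Grass >= 3 else 0 no longer applies, and Births = 3.
Prey = -Grass + 4  [with Grass=1]  = 3
Deaths = 3*Births + 2*Prey - 4  [with Births=3, Prey=3]  = 11
Pop = -3*Deaths + 1  [with Deaths=11]  = -32
Without intervention: Prey = -Grass + 4  [with Grass=1]  = 3; Births = 5 if Grass >= 3 else 0  [with Grass=1]  = 0; Deaths = 3*Births + 2*Prey - 4  [with Births=0, Prey=3]  = 2; Pop = -3*Deaths + 1  [with Deaths=2]  = -5.
Change = -32 − (-5) = -27.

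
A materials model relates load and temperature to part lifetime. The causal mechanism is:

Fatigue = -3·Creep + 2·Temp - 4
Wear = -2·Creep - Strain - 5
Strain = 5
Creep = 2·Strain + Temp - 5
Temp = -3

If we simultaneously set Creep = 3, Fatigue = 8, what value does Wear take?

-16

The joint intervention fixes Creep = 3, Fatigue = 8, removing each variable's own equation.
Wear = -2·Creep - Strain - 5  [with Creep=3, Strain=5]  = -16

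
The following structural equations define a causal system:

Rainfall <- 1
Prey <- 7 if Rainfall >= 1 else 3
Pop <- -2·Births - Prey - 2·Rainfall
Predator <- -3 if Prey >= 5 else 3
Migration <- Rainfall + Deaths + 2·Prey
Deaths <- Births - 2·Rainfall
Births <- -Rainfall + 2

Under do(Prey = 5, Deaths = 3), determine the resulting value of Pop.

The joint intervention fixes Prey = 5, Deaths = 3, removing each variable's own equation.
Births = -Rainfall + 2  [with Rainfall=1]  = 1
Pop = -2·Births - Prey - 2·Rainfall  [with Births=1, Prey=5, Rainfall=1]  = -9

-9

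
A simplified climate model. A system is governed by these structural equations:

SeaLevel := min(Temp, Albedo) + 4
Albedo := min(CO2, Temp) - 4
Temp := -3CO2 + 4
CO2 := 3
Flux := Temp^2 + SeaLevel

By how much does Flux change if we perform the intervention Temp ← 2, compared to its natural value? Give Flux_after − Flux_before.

do(Temp=2) replaces the equation Temp := -3CO2 + 4 with the constant Temp = 2.
Albedo = min(CO2, Temp) - 4  [with CO2=3, Temp=2]  = -2
SeaLevel = min(Temp, Albedo) + 4  [with Temp=2, Albedo=-2]  = 2
Flux = Temp^2 + SeaLevel  [with Temp=2, SeaLevel=2]  = 6
Without intervention: Temp = -3CO2 + 4  [with CO2=3]  = -5; Albedo = min(CO2, Temp) - 4  [with CO2=3, Temp=-5]  = -9; SeaLevel = min(Temp, Albedo) + 4  [with Temp=-5, Albedo=-9]  = -5; Flux = Temp^2 + SeaLevel  [with Temp=-5, SeaLevel=-5]  = 20.
Change = 6 − 20 = -14.

-14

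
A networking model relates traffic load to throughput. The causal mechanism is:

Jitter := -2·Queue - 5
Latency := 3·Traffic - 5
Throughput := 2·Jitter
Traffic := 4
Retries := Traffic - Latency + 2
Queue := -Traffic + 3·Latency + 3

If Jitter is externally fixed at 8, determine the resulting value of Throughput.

The intervention breaks the incoming arrows to Jitter: Jitter := -2·Queue - 5 no longer applies, and Jitter = 8.
Throughput = 2·Jitter  [with Jitter=8]  = 16

16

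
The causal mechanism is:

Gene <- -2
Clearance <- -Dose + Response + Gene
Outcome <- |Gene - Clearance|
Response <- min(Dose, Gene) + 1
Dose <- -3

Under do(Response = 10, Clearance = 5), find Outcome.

Setting Response = 10, Clearance = 5 by intervention discards those variables' equations.
Outcome = |Gene - Clearance|  [with Gene=-2, Clearance=5]  = 7

7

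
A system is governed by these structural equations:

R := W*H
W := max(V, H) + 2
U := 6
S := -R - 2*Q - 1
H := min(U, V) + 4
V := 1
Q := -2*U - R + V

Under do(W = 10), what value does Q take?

-61

Under do(W=10), the mechanism W := max(V, H) + 2 is discarded; W is fixed at 10.
H = min(U, V) + 4  [with U=6, V=1]  = 5
R = W*H  [with W=10, H=5]  = 50
Q = -2*U - R + V  [with U=6, R=50, V=1]  = -61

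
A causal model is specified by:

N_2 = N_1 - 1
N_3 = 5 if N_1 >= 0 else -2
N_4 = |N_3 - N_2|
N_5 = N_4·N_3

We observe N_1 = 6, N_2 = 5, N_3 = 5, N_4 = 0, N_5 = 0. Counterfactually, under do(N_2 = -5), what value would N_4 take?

Under do(N_2=-5), the mechanism N_2 = N_1 - 1 is discarded; N_2 is fixed at -5.
N_3 = 5 if N_1 >= 0 else -2  [with N_1=6]  = 5
N_4 = |N_3 - N_2|  [with N_3=5, N_2=-5]  = 10

10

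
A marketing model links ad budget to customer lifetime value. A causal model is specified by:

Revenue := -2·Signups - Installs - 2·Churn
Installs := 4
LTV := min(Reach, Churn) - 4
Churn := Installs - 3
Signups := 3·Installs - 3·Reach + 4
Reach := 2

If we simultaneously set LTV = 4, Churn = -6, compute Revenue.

Setting LTV = 4, Churn = -6 by intervention discards those variables' equations.
Signups = 3·Installs - 3·Reach + 4  [with Installs=4, Reach=2]  = 10
Revenue = -2·Signups - Installs - 2·Churn  [with Signups=10, Installs=4, Churn=-6]  = -12

-12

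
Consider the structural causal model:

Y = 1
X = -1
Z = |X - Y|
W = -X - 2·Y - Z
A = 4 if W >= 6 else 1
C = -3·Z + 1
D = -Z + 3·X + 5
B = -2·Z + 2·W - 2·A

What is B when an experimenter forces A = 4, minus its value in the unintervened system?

do(A=4) replaces the equation A = 4 if W >= 6 else 1 with the constant A = 4.
Z = |X - Y|  [with X=-1, Y=1]  = 2
W = -X - 2·Y - Z  [with X=-1, Y=1, Z=2]  = -3
B = -2·Z + 2·W - 2·A  [with Z=2, W=-3, A=4]  = -18
Without intervention: Z = |X - Y|  [with X=-1, Y=1]  = 2; W = -X - 2·Y - Z  [with X=-1, Y=1, Z=2]  = -3; A = 4 if W >= 6 else 1  [with W=-3]  = 1; B = -2·Z + 2·W - 2·A  [with Z=2, W=-3, A=1]  = -12.
Change = -18 − (-12) = -6.

-6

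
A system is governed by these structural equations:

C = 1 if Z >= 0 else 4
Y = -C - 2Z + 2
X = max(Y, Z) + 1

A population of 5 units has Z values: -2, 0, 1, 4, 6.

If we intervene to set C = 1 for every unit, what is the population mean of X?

Under do(C=1), C's equation is replaced by C=1 for every unit. Per-unit X: 6, 2, 2, 5, 7. Mean = 4.4.

4.4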